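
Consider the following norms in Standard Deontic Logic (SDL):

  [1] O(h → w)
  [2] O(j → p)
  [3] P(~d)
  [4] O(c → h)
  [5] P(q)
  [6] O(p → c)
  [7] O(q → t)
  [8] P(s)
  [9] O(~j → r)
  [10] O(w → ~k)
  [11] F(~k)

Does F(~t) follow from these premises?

No

Premise 7 is O(q → t), but O(q) is not derivable from the premises (the permission P(q) asserts only ~O(~q), not O(q)), so it does not yield O(t).
No other premise forces O(t). An ideal world satisfying every premise can still have ~t true, so F(~t) is not derivable.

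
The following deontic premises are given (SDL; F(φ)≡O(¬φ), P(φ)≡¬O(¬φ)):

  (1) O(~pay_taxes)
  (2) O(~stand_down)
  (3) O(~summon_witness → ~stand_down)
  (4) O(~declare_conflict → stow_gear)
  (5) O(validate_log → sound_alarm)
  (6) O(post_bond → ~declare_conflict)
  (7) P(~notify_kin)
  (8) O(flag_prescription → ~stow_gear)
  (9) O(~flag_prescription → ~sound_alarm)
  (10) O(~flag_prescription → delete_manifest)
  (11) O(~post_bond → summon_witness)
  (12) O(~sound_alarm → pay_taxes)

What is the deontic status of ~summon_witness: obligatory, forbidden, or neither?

Premise 1 gives O(~pay_taxes).
Premise 12 is O(~sound_alarm → pay_taxes); contrapositively O(~pay_taxes → sound_alarm). Since O(~pay_taxes) holds, K gives O(sound_alarm).
Premise 9 is O(~flag_prescription → ~sound_alarm); contrapositively O(sound_alarm → flag_prescription). Since O(sound_alarm) holds, K gives O(flag_prescription).
With premise 8, O(flag_prescription → ~stow_gear), the K-axiom yields O(~stow_gear).
Premise 4, O(~declare_conflict → stow_gear), contraposes to O(~stow_gear → declare_conflict); with O(~stow_gear) we get O(declare_conflict).
The contrapositive of premise 6 (O(post_bond → ~declare_conflict)) is O(declare_conflict → ~post_bond), and O(declare_conflict) is already established, so O(~post_bond).
From O(~post_bond) and premise 11, O(~post_bond → summon_witness), we obtain O(summon_witness).
Premises 2, 3, 5, 7, 10 do not contribute to this derivation.
Thus O(summon_witness), which is F(~summon_witness): ~summon_witness is forbidden.

Forbidden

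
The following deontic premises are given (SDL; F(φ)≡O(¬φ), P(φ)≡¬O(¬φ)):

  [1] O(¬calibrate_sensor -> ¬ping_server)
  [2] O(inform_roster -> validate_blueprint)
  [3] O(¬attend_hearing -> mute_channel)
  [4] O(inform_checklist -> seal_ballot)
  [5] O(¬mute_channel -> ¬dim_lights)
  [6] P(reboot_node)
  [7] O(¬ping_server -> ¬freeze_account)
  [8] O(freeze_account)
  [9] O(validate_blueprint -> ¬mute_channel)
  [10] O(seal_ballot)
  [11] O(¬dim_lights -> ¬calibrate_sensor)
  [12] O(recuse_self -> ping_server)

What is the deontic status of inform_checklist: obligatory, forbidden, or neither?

Premise 4 is O(inform_checklist -> seal_ballot); even if O(seal_ballot) held, inferring O(inform_checklist) would be affirming the consequent — invalid.
No premise or chain of K-axiom applications forces O(inform_checklist), and none forces O(¬inform_checklist). So inform_checklist is neither obligatory nor forbidden under these norms.

Neither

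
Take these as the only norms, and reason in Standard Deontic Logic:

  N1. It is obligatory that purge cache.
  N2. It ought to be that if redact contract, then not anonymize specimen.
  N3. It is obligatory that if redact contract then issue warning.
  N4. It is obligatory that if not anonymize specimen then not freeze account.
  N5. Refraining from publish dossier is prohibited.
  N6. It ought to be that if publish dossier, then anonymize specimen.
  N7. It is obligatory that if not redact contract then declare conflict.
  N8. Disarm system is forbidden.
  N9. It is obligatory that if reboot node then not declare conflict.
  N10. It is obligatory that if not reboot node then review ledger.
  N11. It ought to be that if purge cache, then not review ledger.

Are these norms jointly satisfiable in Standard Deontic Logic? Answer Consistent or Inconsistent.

Premise 5, F(¬publish_dossier), is equivalent to O(publish_dossier).
Applying K to premise 6 (O(publish_dossier → anonymize_specimen)) and O(publish_dossier) yields O(anonymize_specimen).
The contrapositive of premise 2 (O(redact_contract → ¬anonymize_specimen)) is O(anonymize_specimen → ¬redact_contract), and O(anonymize_specimen) is already established, so O(¬redact_contract).
Premise 7 is O(¬redact_contract → declare_conflict); since O(¬redact_contract), deontic closure gives O(declare_conflict).
The contrapositive of premise 9 (O(reboot_node → ¬declare_conflict)) is O(declare_conflict → ¬reboot_node), and O(declare_conflict) is already established, so O(¬reboot_node).
Applying K to premise 10 (O(¬reboot_node → review_ledger)) and O(¬reboot_node) yields O(review_ledger).
Premise 11 is O(purge_cache → ¬review_ledger); contrapositively O(review_ledger → ¬purge_cache). Since O(review_ledger) holds, K gives O(¬purge_cache).
Yet premise 1 states O(purge_cache).
We now have both O(¬purge_cache) and O(purge_cache) — purge_cache is simultaneously obligatory and forbidden, violating the D-axiom.

Inconsistent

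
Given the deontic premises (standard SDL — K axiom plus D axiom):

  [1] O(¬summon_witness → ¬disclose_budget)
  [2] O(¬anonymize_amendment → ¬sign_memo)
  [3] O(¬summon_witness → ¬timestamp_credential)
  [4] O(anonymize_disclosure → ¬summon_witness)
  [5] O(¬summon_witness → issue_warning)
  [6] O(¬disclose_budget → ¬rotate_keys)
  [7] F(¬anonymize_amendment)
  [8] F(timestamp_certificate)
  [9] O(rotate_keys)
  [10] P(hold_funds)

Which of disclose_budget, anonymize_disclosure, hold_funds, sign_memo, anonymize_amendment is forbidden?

From premise 9 we have O(rotate_keys).
Premise 6, O(¬disclose_budget → ¬rotate_keys), contraposes to O(rotate_keys → disclose_budget); with O(rotate_keys) we get O(disclose_budget).
The contrapositive of premise 1 (O(¬summon_witness → ¬disclose_budget)) is O(disclose_budget → summon_witness), and O(disclose_budget) is already established, so O(summon_witness).
Premise 4, O(anonymize_disclosure → ¬summon_witness), contraposes to O(summon_witness → ¬anonymize_disclosure); with O(summon_witness) we get O(¬anonymize_disclosure).
So O(¬anonymize_disclosure) holds, i.e. anonymize_disclosure is forbidden. None of the other listed options is forbidden under the premises.

anonymize_disclosure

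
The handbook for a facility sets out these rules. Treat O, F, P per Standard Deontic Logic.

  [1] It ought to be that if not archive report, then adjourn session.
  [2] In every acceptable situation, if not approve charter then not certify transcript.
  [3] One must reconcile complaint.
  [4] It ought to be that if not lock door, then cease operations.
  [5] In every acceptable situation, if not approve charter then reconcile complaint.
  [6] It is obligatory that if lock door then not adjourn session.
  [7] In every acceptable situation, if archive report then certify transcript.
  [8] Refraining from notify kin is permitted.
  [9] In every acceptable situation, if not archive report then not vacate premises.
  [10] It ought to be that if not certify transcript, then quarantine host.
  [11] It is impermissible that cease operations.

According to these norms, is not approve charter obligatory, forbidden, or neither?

Premise 11 is F(cease_operations), i.e. O(¬cease_operations).
Premise 4 is O(¬lock_door → cease_operations); contrapositively O(¬cease_operations → lock_door). Since O(¬cease_operations) holds, K gives O(lock_door).
Premise 6 is O(lock_door → ¬adjourn_session); since O(lock_door), deontic closure gives O(¬adjourn_session).
Premise 1, O(¬archive_report → adjourn_session), contraposes to O(¬adjourn_session → archive_report); with O(¬adjourn_session) we get O(archive_report).
Applying K to premise 7 (O(archive_report → certify_transcript)) and O(archive_report) yields O(certify_transcript).
Premise 2 is O(¬approve_charter → ¬certify_transcript); contrapositively O(certify_transcript → approve_charter). Since O(certify_transcript) holds, K gives O(approve_charter).
Premises 3, 5, 8, 9, 10 do not contribute to this derivation.
Thus O(approve_charter), which is F(¬approve_charter): ¬approve_charter is forbidden.

Forbidden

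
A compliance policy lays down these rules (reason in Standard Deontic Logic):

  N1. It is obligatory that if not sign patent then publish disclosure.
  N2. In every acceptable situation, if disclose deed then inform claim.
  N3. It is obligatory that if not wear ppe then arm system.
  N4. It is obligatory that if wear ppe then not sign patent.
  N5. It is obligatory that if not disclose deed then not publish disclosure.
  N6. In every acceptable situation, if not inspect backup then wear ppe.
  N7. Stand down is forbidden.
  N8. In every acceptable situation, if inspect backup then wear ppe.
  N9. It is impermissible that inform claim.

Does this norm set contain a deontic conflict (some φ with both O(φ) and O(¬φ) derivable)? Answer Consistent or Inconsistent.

Inconsistent

Premises 8 and 6 cover both cases: O(inspect_backup → wear_ppe) and O(¬inspect_backup → wear_ppe). Since inspect_backup ∨ ¬inspect_backup is a tautology, O(wear_ppe) follows.
With premise 4, O(wear_ppe → ¬sign_patent), the K-axiom yields O(¬sign_patent).
With premise 1, O(¬sign_patent → publish_disclosure), the K-axiom yields O(publish_disclosure).
Premise 5, O(¬disclose_deed → ¬publish_disclosure), contraposes to O(publish_disclosure → disclose_deed); with O(publish_disclosure) we get O(disclose_deed).
Applying K to premise 2 (O(disclose_deed → inform_claim)) and O(disclose_deed) yields O(inform_claim).
However, F(inform_claim) at premise 9 amounts to O(¬inform_claim).
We now have both O(inform_claim) and O(¬inform_claim) — inform_claim is simultaneously obligatory and forbidden, violating the D-axiom.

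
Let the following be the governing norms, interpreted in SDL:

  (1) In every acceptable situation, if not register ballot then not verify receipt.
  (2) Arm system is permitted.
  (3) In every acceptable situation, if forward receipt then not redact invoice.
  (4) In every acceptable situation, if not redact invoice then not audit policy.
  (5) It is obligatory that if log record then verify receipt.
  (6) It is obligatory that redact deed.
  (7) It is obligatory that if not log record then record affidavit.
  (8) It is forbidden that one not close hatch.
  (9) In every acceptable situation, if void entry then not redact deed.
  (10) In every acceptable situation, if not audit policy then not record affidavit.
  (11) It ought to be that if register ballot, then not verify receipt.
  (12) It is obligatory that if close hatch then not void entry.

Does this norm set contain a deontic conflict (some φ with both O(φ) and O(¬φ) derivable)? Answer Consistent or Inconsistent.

Consistent

Premise 9 is O(void_entry → ¬redact_deed), but O(void_entry) is not derivable from the premises, so it does not yield O(¬redact_deed).
So O(¬redact_deed) is not derivable, and the apparent clash with O(redact_deed) does not arise.
A world satisfying every obligation exists (e.g. arm_system=false, audit_policy=true, close_hatch=true, forward_receipt=false, log_record=false, record_affidavit=true, redact_deed=true, redact_invoice=true, register_ballot=false, verify_receipt=false, void_entry=false); no atom is both obligatory and forbidden, so the set is consistent.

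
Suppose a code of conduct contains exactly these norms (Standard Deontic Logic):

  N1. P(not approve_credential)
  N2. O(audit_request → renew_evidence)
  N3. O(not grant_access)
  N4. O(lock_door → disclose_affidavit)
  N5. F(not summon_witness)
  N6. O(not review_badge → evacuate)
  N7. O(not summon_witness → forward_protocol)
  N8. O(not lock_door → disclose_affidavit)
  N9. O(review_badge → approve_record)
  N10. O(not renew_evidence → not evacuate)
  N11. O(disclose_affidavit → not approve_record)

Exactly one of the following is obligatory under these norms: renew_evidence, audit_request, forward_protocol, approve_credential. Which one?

renew_evidence

Premises 4 and 8 cover both cases: O(lock_door → disclose_affidavit) and O(not lock_door → disclose_affidavit). Since lock_door ∨ not lock_door is a tautology, O(disclose_affidavit) follows.
With premise 11, O(disclose_affidavit → not approve_record), the K-axiom yields O(not approve_record).
Premise 9 is O(review_badge → approve_record); contrapositively O(not approve_record → not review_badge). Since O(not approve_record) holds, K gives O(not review_badge).
Applying K to premise 6 (O(not review_badge → evacuate)) and O(not review_badge) yields O(evacuate).
Premise 10 is O(not renew_evidence → not evacuate); contrapositively O(evacuate → renew_evidence). Since O(evacuate) holds, K gives O(renew_evidence).
So O(renew_evidence) holds — renew_evidence is obligatory. None of the other listed options is made obligatory by any chain of premises.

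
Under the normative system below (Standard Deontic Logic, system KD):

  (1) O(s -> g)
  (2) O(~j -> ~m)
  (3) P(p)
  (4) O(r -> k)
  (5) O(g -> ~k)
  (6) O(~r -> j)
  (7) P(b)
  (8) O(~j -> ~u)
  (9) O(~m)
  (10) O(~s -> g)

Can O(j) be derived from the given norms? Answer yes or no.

Yes

By case analysis on ~s: premise 10 gives O(~s -> g) and premise 1 gives O(s -> g), so O(g) either way.
Applying K to premise 5 (O(g -> ~k)) and O(g) yields O(~k).
The contrapositive of premise 4 (O(r -> k)) is O(~k -> ~r), and O(~k) is already established, so O(~r).
With premise 6, O(~r -> j), the K-axiom yields O(j).
Premises 2, 3, 7, 8, 9 do not contribute to this derivation.
So O(j) follows.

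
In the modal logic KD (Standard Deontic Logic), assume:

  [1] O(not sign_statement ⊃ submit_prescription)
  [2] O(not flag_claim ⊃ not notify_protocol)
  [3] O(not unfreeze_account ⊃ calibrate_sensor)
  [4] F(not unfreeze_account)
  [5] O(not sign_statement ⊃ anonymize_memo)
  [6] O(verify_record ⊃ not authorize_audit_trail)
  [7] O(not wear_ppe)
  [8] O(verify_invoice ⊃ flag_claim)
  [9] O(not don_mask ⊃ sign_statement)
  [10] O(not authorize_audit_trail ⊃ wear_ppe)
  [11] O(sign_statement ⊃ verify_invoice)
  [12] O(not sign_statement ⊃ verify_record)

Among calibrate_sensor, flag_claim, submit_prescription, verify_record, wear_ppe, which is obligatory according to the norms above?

flag_claim

Premise 7 gives O(not wear_ppe).
The contrapositive of premise 10 (O(not authorize_audit_trail ⊃ wear_ppe)) is O(not wear_ppe ⊃ authorize_audit_trail), and O(not wear_ppe) is already established, so O(authorize_audit_trail).
The contrapositive of premise 6 (O(verify_record ⊃ not authorize_audit_trail)) is O(authorize_audit_trail ⊃ not verify_record), and O(authorize_audit_trail) is already established, so O(not verify_record).
Premise 12 is O(not sign_statement ⊃ verify_record); contrapositively O(not verify_record ⊃ sign_statement). Since O(not verify_record) holds, K gives O(sign_statement).
Premise 11 is O(sign_statement ⊃ verify_invoice); since O(sign_statement), deontic closure gives O(verify_invoice).
From O(verify_invoice) and premise 8, O(verify_invoice ⊃ flag_claim), we obtain O(flag_claim).
So O(flag_claim) holds — flag_claim is obligatory. None of the other listed options is made obligatory by any chain of premises.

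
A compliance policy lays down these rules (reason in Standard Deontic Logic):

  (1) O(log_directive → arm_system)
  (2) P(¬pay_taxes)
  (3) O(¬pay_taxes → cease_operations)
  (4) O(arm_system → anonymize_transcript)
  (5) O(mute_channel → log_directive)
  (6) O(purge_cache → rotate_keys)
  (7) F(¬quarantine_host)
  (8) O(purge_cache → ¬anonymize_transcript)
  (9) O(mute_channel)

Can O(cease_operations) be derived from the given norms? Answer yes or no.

No

Premise 3 is O(¬pay_taxes → cease_operations), but O(¬pay_taxes) is not derivable from the premises (the permission P(¬pay_taxes) asserts only ¬O(pay_taxes), not O(¬pay_taxes)), so it does not yield O(cease_operations).
No other premise forces O(cease_operations). An ideal world satisfying every premise can still have cease_operations false, so O(cease_operations) is not derivable.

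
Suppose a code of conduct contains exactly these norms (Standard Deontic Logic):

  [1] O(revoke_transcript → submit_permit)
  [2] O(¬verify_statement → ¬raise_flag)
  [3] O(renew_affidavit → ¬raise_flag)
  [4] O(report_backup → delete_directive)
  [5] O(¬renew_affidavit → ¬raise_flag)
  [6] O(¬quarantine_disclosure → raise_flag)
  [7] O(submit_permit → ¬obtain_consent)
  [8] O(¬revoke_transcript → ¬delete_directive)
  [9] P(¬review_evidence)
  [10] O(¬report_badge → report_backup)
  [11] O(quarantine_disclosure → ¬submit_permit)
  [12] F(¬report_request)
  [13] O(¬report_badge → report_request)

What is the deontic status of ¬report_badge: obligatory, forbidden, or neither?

Forbidden

Premises 3 and 5 cover both cases: O(renew_affidavit → ¬raise_flag) and O(¬renew_affidavit → ¬raise_flag). Since renew_affidavit ∨ ¬renew_affidavit is a tautology, O(¬raise_flag) follows.
Premise 6 is O(¬quarantine_disclosure → raise_flag); contrapositively O(¬raise_flag → quarantine_disclosure). Since O(¬raise_flag) holds, K gives O(quarantine_disclosure).
From O(quarantine_disclosure) and premise 11, O(quarantine_disclosure → ¬submit_permit), we obtain O(¬submit_permit).
Premise 1 is O(revoke_transcript → submit_permit); contrapositively O(¬submit_permit → ¬revoke_transcript). Since O(¬submit_permit) holds, K gives O(¬revoke_transcript).
Premise 8 is O(¬revoke_transcript → ¬delete_directive); since O(¬revoke_transcript), deontic closure gives O(¬delete_directive).
The contrapositive of premise 4 (O(report_backup → delete_directive)) is O(¬delete_directive → ¬report_backup), and O(¬delete_directive) is already established, so O(¬report_backup).
Premise 10 is O(¬report_badge → report_backup); contrapositively O(¬report_backup → report_badge). Since O(¬report_backup) holds, K gives O(report_badge).
Premises 2, 7, 9, 12, 13 do not contribute to this derivation.
Thus O(report_badge), which is F(¬report_badge): ¬report_badge is forbidden.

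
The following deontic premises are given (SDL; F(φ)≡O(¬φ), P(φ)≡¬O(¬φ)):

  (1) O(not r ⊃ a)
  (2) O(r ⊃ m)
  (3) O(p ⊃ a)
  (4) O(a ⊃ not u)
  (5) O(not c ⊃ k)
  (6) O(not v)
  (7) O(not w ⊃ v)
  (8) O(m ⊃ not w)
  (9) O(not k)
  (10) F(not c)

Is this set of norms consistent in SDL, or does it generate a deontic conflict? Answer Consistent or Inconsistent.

Premise 5 is O(not c ⊃ k), but O(not c) is not derivable from the premises, so it does not yield O(k).
So O(k) is not derivable, and the apparent clash with O(not k) does not arise.
A world satisfying every obligation exists (e.g. a=true, c=true, k=false, m=false, p=false, r=false, u=false, v=false, w=true); no atom is both obligatory and forbidden, so the set is consistent.

Consistent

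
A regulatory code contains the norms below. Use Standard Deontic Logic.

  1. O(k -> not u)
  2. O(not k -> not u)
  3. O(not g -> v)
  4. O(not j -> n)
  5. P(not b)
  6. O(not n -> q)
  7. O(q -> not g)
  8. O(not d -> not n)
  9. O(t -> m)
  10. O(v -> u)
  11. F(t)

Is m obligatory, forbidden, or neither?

Premise 9 is O(t -> m), but O(t) is not derivable from the premises, so it does not yield O(m).
No premise or chain of K-axiom applications forces O(m), and none forces O(not m). So m is neither obligatory nor forbidden under these norms.

Neither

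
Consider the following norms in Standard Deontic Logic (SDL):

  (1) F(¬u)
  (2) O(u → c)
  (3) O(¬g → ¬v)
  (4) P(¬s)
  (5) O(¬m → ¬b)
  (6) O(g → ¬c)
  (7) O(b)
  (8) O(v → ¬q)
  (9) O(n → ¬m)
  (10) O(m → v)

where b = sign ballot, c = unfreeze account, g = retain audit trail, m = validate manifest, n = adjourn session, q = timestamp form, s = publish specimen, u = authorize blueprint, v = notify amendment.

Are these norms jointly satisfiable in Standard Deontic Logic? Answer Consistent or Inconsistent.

Premise 1 is F(¬u), i.e. O(u).
With premise 2, O(u → c), the K-axiom yields O(c).
The contrapositive of premise 6 (O(g → ¬c)) is O(c → ¬g), and O(c) is already established, so O(¬g).
Premise 3 is O(¬g → ¬v); since O(¬g), deontic closure gives O(¬v).
Premise 10 is O(m → v); contrapositively O(¬v → ¬m). Since O(¬v) holds, K gives O(¬m).
With premise 5, O(¬m → ¬b), the K-axiom yields O(¬b).
However, premise 7 gives O(b).
We now have both O(¬b) and O(b) — b is simultaneously obligatory and forbidden, violating the D-axiom.

Inconsistent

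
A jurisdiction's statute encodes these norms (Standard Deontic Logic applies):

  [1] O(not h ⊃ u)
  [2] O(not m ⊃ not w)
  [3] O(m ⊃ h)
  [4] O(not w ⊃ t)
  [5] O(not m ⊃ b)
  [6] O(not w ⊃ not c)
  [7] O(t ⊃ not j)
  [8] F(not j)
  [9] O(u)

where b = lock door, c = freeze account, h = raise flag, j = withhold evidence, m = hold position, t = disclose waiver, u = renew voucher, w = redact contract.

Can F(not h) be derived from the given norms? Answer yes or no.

Premise 8, F(not j), is equivalent to O(j).
Premise 7, O(t ⊃ not j), contraposes to O(j ⊃ not t); with O(j) we get O(not t).
The contrapositive of premise 4 (O(not w ⊃ t)) is O(not t ⊃ w), and O(not t) is already established, so O(w).
Premise 2 is O(not m ⊃ not w); contrapositively O(w ⊃ m). Since O(w) holds, K gives O(m).
Premise 3 is O(m ⊃ h); since O(m), deontic closure gives O(h).
Premises 1, 5, 6, 9 do not contribute to this derivation.
So O(h) holds, i.e. F(not h). The claim follows.

Yes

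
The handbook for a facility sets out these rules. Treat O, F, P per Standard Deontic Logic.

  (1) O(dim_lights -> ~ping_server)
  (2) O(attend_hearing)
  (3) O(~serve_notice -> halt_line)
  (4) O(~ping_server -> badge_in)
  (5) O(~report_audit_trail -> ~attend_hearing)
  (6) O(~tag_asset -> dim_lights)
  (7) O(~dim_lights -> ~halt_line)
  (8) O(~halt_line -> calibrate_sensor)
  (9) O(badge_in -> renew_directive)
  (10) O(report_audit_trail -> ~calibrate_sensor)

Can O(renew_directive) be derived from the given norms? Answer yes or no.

Premise 2 states O(attend_hearing) outright.
Premise 5 is O(~report_audit_trail -> ~attend_hearing); contrapositively O(attend_hearing -> report_audit_trail). Since O(attend_hearing) holds, K gives O(report_audit_trail).
Applying K to premise 10 (O(report_audit_trail -> ~calibrate_sensor)) and O(report_audit_trail) yields O(~calibrate_sensor).
Premise 8 is O(~halt_line -> calibrate_sensor); contrapositively O(~calibrate_sensor -> halt_line). Since O(~calibrate_sensor) holds, K gives O(halt_line).
Premise 7, O(~dim_lights -> ~halt_line), contraposes to O(halt_line -> dim_lights); with O(halt_line) we get O(dim_lights).
With premise 1, O(dim_lights -> ~ping_server), the K-axiom yields O(~ping_server).
With premise 4, O(~ping_server -> badge_in), the K-axiom yields O(badge_in).
From O(badge_in) and premise 9, O(badge_in -> renew_directive), we obtain O(renew_directive).
Premises 3, 6 do not contribute to this derivation.
So O(renew_directive) follows.

Yes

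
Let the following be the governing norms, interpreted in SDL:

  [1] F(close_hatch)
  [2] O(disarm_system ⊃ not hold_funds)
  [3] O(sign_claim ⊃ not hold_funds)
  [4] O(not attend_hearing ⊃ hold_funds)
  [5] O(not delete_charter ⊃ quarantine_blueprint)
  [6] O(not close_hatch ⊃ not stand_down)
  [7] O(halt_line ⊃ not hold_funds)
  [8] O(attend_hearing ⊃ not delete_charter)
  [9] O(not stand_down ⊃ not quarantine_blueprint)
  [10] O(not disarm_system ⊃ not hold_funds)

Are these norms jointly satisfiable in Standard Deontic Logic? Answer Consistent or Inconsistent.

Premises 10 and 2 cover both cases: O(not disarm_system ⊃ not hold_funds) and O(disarm_system ⊃ not hold_funds). Since not disarm_system ∨ disarm_system is a tautology, O(not hold_funds) follows.
Premise 4 is O(not attend_hearing ⊃ hold_funds); contrapositively O(not hold_funds ⊃ attend_hearing). Since O(not hold_funds) holds, K gives O(attend_hearing).
Premise 8 is O(attend_hearing ⊃ not delete_charter); since O(attend_hearing), deontic closure gives O(not delete_charter).
With premise 5, O(not delete_charter ⊃ quarantine_blueprint), the K-axiom yields O(quarantine_blueprint).
Premise 9 is O(not stand_down ⊃ not quarantine_blueprint); contrapositively O(quarantine_blueprint ⊃ stand_down). Since O(quarantine_blueprint) holds, K gives O(stand_down).
Premise 6, O(not close_hatch ⊃ not stand_down), contraposes to O(stand_down ⊃ close_hatch); with O(stand_down) we get O(close_hatch).
Yet premise 1 is F(close_hatch), i.e. O(not close_hatch).
We now have both O(close_hatch) and O(not close_hatch) — close_hatch is simultaneously obligatory and forbidden, violating the D-axiom.

Inconsistent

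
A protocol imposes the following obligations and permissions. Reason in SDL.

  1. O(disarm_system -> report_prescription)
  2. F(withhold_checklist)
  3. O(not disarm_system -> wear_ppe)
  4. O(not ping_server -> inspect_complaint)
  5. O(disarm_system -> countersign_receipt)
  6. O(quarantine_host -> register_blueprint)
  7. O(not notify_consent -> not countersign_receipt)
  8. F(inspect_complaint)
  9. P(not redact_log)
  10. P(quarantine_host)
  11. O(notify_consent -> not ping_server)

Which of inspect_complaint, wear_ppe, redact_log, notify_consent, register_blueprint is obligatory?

wear_ppe

Premise 8, F(inspect_complaint), is equivalent to O(not inspect_complaint).
Premise 4, O(not ping_server -> inspect_complaint), contraposes to O(not inspect_complaint -> ping_server); with O(not inspect_complaint) we get O(ping_server).
The contrapositive of premise 11 (O(notify_consent -> not ping_server)) is O(ping_server -> not notify_consent), and O(ping_server) is already established, so O(not notify_consent).
With premise 7, O(not notify_consent -> not countersign_receipt), the K-axiom yields O(not countersign_receipt).
Premise 5, O(disarm_system -> countersign_receipt), contraposes to O(not countersign_receipt -> not disarm_system); with O(not countersign_receipt) we get O(not disarm_system).
Premise 3 is O(not disarm_system -> wear_ppe); since O(not disarm_system), deontic closure gives O(wear_ppe).
So O(wear_ppe) holds — wear_ppe is obligatory. None of the other listed options is made obligatory by any chain of premises.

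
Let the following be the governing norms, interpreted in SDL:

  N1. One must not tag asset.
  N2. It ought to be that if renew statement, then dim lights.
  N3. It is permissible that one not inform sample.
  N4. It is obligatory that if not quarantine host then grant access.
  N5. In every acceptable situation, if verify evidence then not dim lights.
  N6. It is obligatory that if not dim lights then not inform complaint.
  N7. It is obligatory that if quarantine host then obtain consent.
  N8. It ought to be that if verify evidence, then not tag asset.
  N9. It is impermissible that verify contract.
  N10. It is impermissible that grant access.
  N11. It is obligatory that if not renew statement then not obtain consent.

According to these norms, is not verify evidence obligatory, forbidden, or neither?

F(grant_access) at premise 10 means O(¬grant_access).
Premise 4 is O(¬quarantine_host → grant_access); contrapositively O(¬grant_access → quarantine_host). Since O(¬grant_access) holds, K gives O(quarantine_host).
Applying K to premise 7 (O(quarantine_host → obtain_consent)) and O(quarantine_host) yields O(obtain_consent).
Premise 11 is O(¬renew_statement → ¬obtain_consent); contrapositively O(obtain_consent → renew_statement). Since O(obtain_consent) holds, K gives O(renew_statement).
Applying K to premise 2 (O(renew_statement → dim_lights)) and O(renew_statement) yields O(dim_lights).
Premise 5 is O(verify_evidence → ¬dim_lights); contrapositively O(dim_lights → ¬verify_evidence). Since O(dim_lights) holds, K gives O(¬verify_evidence).
Premises 1, 3, 6, 8, 9 do not contribute to this derivation.
Hence ¬verify_evidence is obligatory.

Obligatory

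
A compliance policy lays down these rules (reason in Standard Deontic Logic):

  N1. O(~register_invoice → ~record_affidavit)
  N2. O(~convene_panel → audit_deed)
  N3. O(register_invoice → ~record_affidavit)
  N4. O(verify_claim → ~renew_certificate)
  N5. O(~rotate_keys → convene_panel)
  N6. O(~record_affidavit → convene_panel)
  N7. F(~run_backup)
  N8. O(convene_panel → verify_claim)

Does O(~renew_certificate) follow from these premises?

Yes

By case analysis on ~register_invoice: premise 1 gives O(~register_invoice → ~record_affidavit) and premise 3 gives O(register_invoice → ~record_affidavit), so O(~record_affidavit) either way.
From O(~record_affidavit) and premise 6, O(~record_affidavit → convene_panel), we obtain O(convene_panel).
With premise 8, O(convene_panel → verify_claim), the K-axiom yields O(verify_claim).
Applying K to premise 4 (O(verify_claim → ~renew_certificate)) and O(verify_claim) yields O(~renew_certificate).
Premises 2, 5, 7 do not contribute to this derivation.
So O(~renew_certificate) follows.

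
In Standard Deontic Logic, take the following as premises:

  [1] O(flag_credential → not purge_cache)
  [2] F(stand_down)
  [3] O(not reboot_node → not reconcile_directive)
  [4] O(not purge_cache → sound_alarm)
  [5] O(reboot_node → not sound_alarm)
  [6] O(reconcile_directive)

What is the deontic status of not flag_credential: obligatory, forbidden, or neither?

Obligatory

Premise 6 states O(reconcile_directive) outright.
The contrapositive of premise 3 (O(not reboot_node → not reconcile_directive)) is O(reconcile_directive → reboot_node), and O(reconcile_directive) is already established, so O(reboot_node).
From O(reboot_node) and premise 5, O(reboot_node → not sound_alarm), we obtain O(not sound_alarm).
Premise 4, O(not purge_cache → sound_alarm), contraposes to O(not sound_alarm → purge_cache); with O(not sound_alarm) we get O(purge_cache).
Premise 1, O(flag_credential → not purge_cache), contraposes to O(purge_cache → not flag_credential); with O(purge_cache) we get O(not flag_credential).
Premise 2 does not contribute to this derivation.
Hence not flag_credential is obligatory.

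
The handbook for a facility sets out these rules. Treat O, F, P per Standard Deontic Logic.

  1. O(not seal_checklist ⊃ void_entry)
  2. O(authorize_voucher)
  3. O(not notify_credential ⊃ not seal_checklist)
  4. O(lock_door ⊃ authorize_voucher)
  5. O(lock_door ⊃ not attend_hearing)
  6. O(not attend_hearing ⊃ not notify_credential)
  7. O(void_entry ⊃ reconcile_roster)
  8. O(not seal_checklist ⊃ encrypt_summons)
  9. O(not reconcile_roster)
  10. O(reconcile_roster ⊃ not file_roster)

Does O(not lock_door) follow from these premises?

Yes

Premise 9 states O(not reconcile_roster) outright.
Premise 7 is O(void_entry ⊃ reconcile_roster); contrapositively O(not reconcile_roster ⊃ not void_entry). Since O(not reconcile_roster) holds, K gives O(not void_entry).
Premise 1, O(not seal_checklist ⊃ void_entry), contraposes to O(not void_entry ⊃ seal_checklist); with O(not void_entry) we get O(seal_checklist).
The contrapositive of premise 3 (O(not notify_credential ⊃ not seal_checklist)) is O(seal_checklist ⊃ notify_credential), and O(seal_checklist) is already established, so O(notify_credential).
Premise 6 is O(not attend_hearing ⊃ not notify_credential); contrapositively O(notify_credential ⊃ attend_hearing). Since O(notify_credential) holds, K gives O(attend_hearing).
Premise 5 is O(lock_door ⊃ not attend_hearing); contrapositively O(attend_hearing ⊃ not lock_door). Since O(attend_hearing) holds, K gives O(not lock_door).
Premises 2, 4, 8, 10 do not contribute to this derivation.
So O(not lock_door) follows.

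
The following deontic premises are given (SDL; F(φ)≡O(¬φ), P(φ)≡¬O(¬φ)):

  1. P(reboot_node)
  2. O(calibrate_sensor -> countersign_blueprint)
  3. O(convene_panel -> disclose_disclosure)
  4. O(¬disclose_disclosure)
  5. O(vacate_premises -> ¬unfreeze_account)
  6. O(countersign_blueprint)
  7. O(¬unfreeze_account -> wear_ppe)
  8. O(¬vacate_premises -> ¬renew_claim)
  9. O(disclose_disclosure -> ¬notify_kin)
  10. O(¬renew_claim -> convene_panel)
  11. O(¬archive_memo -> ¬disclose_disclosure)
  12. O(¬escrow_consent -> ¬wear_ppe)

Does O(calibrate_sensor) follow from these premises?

Premise 2 is O(calibrate_sensor -> countersign_blueprint); even if O(countersign_blueprint) held, inferring O(calibrate_sensor) would be affirming the consequent — invalid.
No other premise forces O(calibrate_sensor). An ideal world satisfying every premise can still have calibrate_sensor false, so O(calibrate_sensor) is not derivable.

No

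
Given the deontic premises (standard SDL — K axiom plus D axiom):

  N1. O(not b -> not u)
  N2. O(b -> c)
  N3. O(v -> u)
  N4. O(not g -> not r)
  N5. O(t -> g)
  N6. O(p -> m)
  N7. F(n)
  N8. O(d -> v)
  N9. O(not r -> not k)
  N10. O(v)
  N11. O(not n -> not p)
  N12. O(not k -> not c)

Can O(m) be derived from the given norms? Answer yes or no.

Premise 6 is O(p -> m), but O(p) is not derivable from the premises, so it does not yield O(m).
No other premise forces O(m). An ideal world satisfying every premise can still have m false, so O(m) is not derivable.

No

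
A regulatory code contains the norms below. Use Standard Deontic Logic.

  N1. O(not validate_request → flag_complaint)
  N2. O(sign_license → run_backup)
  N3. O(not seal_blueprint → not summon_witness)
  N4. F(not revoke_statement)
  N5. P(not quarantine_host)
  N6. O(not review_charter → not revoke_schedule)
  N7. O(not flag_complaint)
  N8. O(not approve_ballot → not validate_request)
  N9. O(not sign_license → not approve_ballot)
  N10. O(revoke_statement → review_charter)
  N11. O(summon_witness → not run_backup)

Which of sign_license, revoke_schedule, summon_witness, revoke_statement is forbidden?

Premise 7 gives O(not flag_complaint).
Premise 1, O(not validate_request → flag_complaint), contraposes to O(not flag_complaint → validate_request); with O(not flag_complaint) we get O(validate_request).
Premise 8, O(not approve_ballot → not validate_request), contraposes to O(validate_request → approve_ballot); with O(validate_request) we get O(approve_ballot).
Premise 9 is O(not sign_license → not approve_ballot); contrapositively O(approve_ballot → sign_license). Since O(approve_ballot) holds, K gives O(sign_license).
With premise 2, O(sign_license → run_backup), the K-axiom yields O(run_backup).
Premise 11 is O(summon_witness → not run_backup); contrapositively O(run_backup → not summon_witness). Since O(run_backup) holds, K gives O(not summon_witness).
So O(not summon_witness) holds, i.e. summon_witness is forbidden. None of the other listed options is forbidden under the premises.

summon_witness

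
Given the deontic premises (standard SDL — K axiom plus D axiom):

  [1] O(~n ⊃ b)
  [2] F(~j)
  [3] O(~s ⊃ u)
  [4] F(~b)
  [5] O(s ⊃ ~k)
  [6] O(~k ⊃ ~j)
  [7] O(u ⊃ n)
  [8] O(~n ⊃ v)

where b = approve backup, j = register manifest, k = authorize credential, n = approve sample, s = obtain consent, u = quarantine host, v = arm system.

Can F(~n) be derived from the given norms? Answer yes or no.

Yes

F(~j) at premise 2 means O(j).
Premise 6 is O(~k ⊃ ~j); contrapositively O(j ⊃ k). Since O(j) holds, K gives O(k).
Premise 5 is O(s ⊃ ~k); contrapositively O(k ⊃ ~s). Since O(k) holds, K gives O(~s).
With premise 3, O(~s ⊃ u), the K-axiom yields O(u).
Premise 7 is O(u ⊃ n); since O(u), deontic closure gives O(n).
Premises 1, 4, 8 do not contribute to this derivation.
So O(n) holds, i.e. F(~n). The claim follows.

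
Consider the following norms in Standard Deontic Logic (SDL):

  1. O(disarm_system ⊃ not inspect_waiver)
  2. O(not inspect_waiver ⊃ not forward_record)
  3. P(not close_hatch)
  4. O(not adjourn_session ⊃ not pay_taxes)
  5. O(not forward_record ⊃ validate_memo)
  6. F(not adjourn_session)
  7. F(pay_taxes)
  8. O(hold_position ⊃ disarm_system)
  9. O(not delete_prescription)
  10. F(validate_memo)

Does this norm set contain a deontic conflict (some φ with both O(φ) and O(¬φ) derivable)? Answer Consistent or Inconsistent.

Consistent

Premise 4 is O(not adjourn_session ⊃ not pay_taxes); even if O(not pay_taxes) held, inferring O(not adjourn_session) would be affirming the consequent — invalid.
So O(not adjourn_session) is not derivable, and the apparent clash with O(adjourn_session) does not arise.
A world satisfying every obligation exists (e.g. adjourn_session=true, close_hatch=false, delete_prescription=false, disarm_system=false, forward_record=true, hold_position=false, inspect_waiver=true, pay_taxes=false, validate_memo=false); no atom is both obligatory and forbidden, so the set is consistent.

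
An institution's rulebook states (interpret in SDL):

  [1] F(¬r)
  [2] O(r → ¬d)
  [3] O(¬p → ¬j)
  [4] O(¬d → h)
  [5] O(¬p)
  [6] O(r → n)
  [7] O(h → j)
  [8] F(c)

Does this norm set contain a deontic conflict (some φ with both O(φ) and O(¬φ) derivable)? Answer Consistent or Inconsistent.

Inconsistent

Premise 5 states O(¬p) outright.
From O(¬p) and premise 3, O(¬p → ¬j), we obtain O(¬j).
Premise 7 is O(h → j); contrapositively O(¬j → ¬h). Since O(¬j) holds, K gives O(¬h).
The contrapositive of premise 4 (O(¬d → h)) is O(¬h → d), and O(¬h) is already established, so O(d).
Premise 2 is O(r → ¬d); contrapositively O(d → ¬r). Since O(d) holds, K gives O(¬r).
Yet premise 1 is F(¬r), i.e. O(r).
We now have both O(¬r) and O(r) — r is simultaneously obligatory and forbidden, violating the D-axiom.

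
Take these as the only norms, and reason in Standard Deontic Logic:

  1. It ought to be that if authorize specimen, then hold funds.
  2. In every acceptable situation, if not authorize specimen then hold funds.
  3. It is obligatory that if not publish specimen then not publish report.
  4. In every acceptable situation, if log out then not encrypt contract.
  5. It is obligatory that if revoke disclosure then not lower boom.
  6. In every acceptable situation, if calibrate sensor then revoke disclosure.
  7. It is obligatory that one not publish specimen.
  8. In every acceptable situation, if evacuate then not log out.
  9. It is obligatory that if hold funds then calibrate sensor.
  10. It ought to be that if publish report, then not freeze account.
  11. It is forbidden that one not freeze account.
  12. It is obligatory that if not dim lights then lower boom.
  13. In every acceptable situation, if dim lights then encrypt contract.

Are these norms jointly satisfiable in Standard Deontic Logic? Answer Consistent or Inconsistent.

Consistent

Premise 10 is O(publish_report → ¬freeze_account), but O(publish_report) is not derivable from the premises, so it does not yield O(¬freeze_account).
So O(¬freeze_account) is not derivable, and the apparent clash with O(freeze_account) does not arise.
A world satisfying every obligation exists (e.g. authorize_specimen=false, calibrate_sensor=true, dim_lights=true, encrypt_contract=true, evacuate=false, freeze_account=true, hold_funds=true, log_out=false, lower_boom=false, publish_report=false, publish_specimen=false, revoke_disclosure=true); no atom is both obligatory and forbidden, so the set is consistent.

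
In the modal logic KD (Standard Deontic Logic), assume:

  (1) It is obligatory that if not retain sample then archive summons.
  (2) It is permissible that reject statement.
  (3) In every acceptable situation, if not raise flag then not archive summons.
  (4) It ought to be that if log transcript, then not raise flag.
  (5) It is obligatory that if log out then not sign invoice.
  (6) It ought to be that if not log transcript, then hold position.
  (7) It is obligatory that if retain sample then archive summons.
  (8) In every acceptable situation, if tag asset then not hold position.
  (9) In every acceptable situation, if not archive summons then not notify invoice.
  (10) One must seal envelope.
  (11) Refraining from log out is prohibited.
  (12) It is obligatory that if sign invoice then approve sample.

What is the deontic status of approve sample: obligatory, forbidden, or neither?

Premise 12 is O(sign_invoice → approve_sample), but O(sign_invoice) is not derivable from the premises, so it does not yield O(approve_sample).
No premise or chain of K-axiom applications forces O(approve_sample), and none forces O(¬approve_sample). So approve_sample is neither obligatory nor forbidden under these norms.

Neither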